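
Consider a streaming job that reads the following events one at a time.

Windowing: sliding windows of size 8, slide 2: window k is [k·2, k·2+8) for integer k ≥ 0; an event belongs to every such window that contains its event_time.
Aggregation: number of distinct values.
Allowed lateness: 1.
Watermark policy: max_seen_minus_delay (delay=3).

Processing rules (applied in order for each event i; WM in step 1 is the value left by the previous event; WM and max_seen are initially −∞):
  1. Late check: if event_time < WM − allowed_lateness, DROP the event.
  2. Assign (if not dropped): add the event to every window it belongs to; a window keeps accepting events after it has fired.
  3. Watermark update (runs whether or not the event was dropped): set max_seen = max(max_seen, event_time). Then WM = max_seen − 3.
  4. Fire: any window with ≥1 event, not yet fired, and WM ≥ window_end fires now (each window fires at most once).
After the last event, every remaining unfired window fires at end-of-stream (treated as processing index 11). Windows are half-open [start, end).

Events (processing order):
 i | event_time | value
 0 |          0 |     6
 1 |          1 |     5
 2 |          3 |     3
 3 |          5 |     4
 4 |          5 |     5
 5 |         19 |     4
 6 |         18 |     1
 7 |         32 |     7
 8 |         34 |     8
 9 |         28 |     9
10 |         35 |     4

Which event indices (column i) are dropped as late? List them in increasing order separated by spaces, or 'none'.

9

i=0 t=0 v=6: → [0,8); WM=-3
i=1 t=1 v=5: → [0,8); WM=-2
i=2 t=3 v=3: → [2,10),[0,8); WM=0
i=3 t=5 v=4: → [4,12),[2,10),[0,8); WM=2
i=4 t=5 v=5: → [4,12),[2,10),[0,8); WM=2
i=5 t=19 v=4: → [18,26),[16,24),[14,22),[12,20); WM=16; [0,8) fires=4 [2,10) fires=3 [4,12) fires=2
i=6 t=18 v=1: → [18,26),[16,24),[14,22),[12,20); WM=16
i=7 t=32 v=7: → [32,40),[30,38),[28,36),[26,34); WM=29; [12,20) fires=2 [14,22) fires=2 [16,24) fires=2 [18,26) fires=2
i=8 t=34 v=8: → [34,42),[32,40),[30,38),[28,36); WM=31
i=9 t=28 v=9: DROP (t<31-1); WM=31
i=10 t=35 v=4: → [34,42),[32,40),[30,38),[28,36); WM=32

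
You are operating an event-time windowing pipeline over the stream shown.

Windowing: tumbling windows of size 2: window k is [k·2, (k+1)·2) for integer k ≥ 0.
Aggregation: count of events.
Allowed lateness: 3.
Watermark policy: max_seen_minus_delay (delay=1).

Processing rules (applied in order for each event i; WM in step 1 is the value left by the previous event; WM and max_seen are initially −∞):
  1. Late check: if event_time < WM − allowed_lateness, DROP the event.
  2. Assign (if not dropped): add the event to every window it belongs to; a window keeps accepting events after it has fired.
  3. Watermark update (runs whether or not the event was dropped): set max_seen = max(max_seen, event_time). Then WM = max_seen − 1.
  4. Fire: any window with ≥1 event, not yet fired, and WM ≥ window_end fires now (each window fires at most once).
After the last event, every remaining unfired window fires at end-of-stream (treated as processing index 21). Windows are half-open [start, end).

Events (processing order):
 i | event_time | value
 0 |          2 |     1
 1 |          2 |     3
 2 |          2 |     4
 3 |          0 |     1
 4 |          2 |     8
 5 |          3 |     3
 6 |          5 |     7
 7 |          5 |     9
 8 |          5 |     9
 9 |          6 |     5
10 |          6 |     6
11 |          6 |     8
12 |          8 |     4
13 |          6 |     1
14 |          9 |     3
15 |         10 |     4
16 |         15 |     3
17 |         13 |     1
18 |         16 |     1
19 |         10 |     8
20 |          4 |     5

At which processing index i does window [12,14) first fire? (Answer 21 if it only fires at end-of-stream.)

i=0 t=2 v=1: → [2,4); WM=1
i=1 t=2 v=3: → [2,4); WM=1
i=2 t=2 v=4: → [2,4); WM=1
i=3 t=0 v=1: → [0,2); WM=1
i=4 t=2 v=8: → [2,4); WM=1
i=5 t=3 v=3: → [2,4); WM=2; [0,2) fires=1
i=6 t=5 v=7: → [4,6); WM=4; [2,4) fires=5
i=7 t=5 v=9: → [4,6); WM=4
i=8 t=5 v=9: → [4,6); WM=4
i=9 t=6 v=5: → [6,8); WM=5
i=10 t=6 v=6: → [6,8); WM=5
i=11 t=6 v=8: → [6,8); WM=5
i=12 t=8 v=4: → [8,10); WM=7; [4,6) fires=3
i=13 t=6 v=1: → [6,8); WM=7
i=14 t=9 v=3: → [8,10); WM=8; [6,8) fires=4
i=15 t=10 v=4: → [10,12); WM=9
i=16 t=15 v=3: → [14,16); WM=14; [8,10) fires=2 [10,12) fires=1
i=17 t=13 v=1: → [12,14); WM=14; [12,14) fires=1
i=18 t=16 v=1: → [16,18); WM=15
i=19 t=10 v=8: DROP (t<15-3); WM=15
i=20 t=4 v=5: DROP (t<15-3); WM=15

17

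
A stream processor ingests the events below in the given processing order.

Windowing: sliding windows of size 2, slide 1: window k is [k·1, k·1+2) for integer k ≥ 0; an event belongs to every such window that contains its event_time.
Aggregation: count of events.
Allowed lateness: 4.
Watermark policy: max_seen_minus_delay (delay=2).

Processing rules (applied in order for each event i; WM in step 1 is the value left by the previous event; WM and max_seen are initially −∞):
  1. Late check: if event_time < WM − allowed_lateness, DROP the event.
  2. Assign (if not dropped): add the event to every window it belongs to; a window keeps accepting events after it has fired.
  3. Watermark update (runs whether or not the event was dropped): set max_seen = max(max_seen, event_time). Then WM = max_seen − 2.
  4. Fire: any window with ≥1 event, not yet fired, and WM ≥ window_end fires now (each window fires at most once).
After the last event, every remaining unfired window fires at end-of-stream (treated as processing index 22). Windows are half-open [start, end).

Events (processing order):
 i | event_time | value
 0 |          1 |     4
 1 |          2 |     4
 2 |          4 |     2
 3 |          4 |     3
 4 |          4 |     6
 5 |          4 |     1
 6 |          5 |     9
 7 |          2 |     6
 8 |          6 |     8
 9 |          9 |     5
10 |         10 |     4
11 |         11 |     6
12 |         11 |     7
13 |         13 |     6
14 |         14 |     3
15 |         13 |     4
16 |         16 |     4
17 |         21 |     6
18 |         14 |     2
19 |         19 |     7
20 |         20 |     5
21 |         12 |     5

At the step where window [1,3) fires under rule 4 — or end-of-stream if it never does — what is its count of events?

i=0 t=1 v=4: → [1,3),[0,2); WM=-1
i=1 t=2 v=4: → [2,4),[1,3); WM=0
i=2 t=4 v=2: → [4,6),[3,5); WM=2; [0,2) fires=1
i=3 t=4 v=3: → [4,6),[3,5); WM=2
i=4 t=4 v=6: → [4,6),[3,5); WM=2
i=5 t=4 v=1: → [4,6),[3,5); WM=2
i=6 t=5 v=9: → [5,7),[4,6); WM=3; [1,3) fires=2
i=7 t=2 v=6: → [2,4),[1,3); WM=3
i=8 t=6 v=8: → [6,8),[5,7); WM=4; [2,4) fires=2
i=9 t=9 v=5: → [9,11),[8,10); WM=7; [3,5) fires=4 [4,6) fires=5 [5,7) fires=2
i=10 t=10 v=4: → [10,12),[9,11); WM=8; [6,8) fires=1
i=11 t=11 v=6: → [11,13),[10,12); WM=9
i=12 t=11 v=7: → [11,13),[10,12); WM=9
i=13 t=13 v=6: → [13,15),[12,14); WM=11; [8,10) fires=1 [9,11) fires=2
i=14 t=14 v=3: → [14,16),[13,15); WM=12; [10,12) fires=3
i=15 t=13 v=4: → [13,15),[12,14); WM=12
i=16 t=16 v=4: → [16,18),[15,17); WM=14; [11,13) fires=2 [12,14) fires=2
i=17 t=21 v=6: → [21,23),[20,22); WM=19; [13,15) fires=3 [14,16) fires=1 [15,17) fires=1 [16,18) fires=1
i=18 t=14 v=2: DROP (t<19-4); WM=19
i=19 t=19 v=7: → [19,21),[18,20); WM=19
i=20 t=20 v=5: → [20,22),[19,21); WM=19
i=21 t=12 v=5: DROP (t<19-4); WM=19

2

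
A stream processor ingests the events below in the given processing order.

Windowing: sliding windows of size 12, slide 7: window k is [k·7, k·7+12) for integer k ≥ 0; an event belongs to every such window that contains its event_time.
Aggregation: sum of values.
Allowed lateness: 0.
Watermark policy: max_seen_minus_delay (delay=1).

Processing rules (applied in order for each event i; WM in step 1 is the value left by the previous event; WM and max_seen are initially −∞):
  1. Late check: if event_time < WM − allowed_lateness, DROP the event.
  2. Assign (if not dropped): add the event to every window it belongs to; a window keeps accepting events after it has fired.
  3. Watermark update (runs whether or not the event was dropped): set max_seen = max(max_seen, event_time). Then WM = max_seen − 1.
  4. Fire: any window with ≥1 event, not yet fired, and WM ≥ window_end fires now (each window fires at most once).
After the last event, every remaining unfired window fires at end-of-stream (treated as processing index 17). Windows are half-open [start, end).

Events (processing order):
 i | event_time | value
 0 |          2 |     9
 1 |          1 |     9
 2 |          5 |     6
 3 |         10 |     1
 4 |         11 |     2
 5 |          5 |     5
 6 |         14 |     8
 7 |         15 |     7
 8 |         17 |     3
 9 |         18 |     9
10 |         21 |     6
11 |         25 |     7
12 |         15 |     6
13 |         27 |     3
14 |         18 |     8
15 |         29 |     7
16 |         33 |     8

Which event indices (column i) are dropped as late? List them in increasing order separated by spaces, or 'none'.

5 12 14

i=0 t=2 v=9: → [0,12); WM=1
i=1 t=1 v=9: → [0,12); WM=1
i=2 t=5 v=6: → [0,12); WM=4
i=3 t=10 v=1: → [7,19),[0,12); WM=9
i=4 t=11 v=2: → [7,19),[0,12); WM=10
i=5 t=5 v=5: DROP (t<10-0); WM=10
i=6 t=14 v=8: → [14,26),[7,19); WM=13; [0,12) fires=27
i=7 t=15 v=7: → [14,26),[7,19); WM=14
i=8 t=17 v=3: → [14,26),[7,19); WM=16
i=9 t=18 v=9: → [14,26),[7,19); WM=17
i=10 t=21 v=6: → [21,33),[14,26); WM=20; [7,19) fires=30
i=11 t=25 v=7: → [21,33),[14,26); WM=24
i=12 t=15 v=6: DROP (t<24-0); WM=24
i=13 t=27 v=3: → [21,33); WM=26; [14,26) fires=40
i=14 t=18 v=8: DROP (t<26-0); WM=26
i=15 t=29 v=7: → [28,40),[21,33); WM=28
i=16 t=33 v=8: → [28,40); WM=32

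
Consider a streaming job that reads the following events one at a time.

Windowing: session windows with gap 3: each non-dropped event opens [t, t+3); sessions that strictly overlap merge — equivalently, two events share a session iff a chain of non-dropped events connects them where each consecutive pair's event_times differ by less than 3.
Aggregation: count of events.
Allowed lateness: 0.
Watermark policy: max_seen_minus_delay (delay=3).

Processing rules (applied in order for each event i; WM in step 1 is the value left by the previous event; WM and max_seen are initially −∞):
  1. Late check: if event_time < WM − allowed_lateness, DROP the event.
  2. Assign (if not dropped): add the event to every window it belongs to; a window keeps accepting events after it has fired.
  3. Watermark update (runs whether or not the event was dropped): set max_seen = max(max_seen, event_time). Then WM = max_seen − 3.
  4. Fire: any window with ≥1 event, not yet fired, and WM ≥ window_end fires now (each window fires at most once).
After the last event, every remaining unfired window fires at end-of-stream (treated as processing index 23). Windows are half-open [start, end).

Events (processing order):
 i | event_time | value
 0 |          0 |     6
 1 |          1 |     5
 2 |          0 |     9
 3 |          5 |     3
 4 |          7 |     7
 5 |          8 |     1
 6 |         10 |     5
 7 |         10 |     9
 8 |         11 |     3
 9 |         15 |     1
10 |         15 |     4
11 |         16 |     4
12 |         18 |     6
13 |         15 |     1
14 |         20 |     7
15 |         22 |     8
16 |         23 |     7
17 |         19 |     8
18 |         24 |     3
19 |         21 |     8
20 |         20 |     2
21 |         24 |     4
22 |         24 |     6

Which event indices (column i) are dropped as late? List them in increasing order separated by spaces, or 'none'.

i=0 t=0 v=6: → [0,3); WM=-3
i=1 t=1 v=5: → [0,4); WM=-2
i=2 t=0 v=9: → [0,4); WM=-2
i=3 t=5 v=3: → [5,8); WM=2
i=4 t=7 v=7: → [5,10); WM=4
i=5 t=8 v=1: → [5,11); WM=5
i=6 t=10 v=5: → [5,13); WM=7
i=7 t=10 v=9: → [5,13); WM=7
i=8 t=11 v=3: → [5,14); WM=8
i=9 t=15 v=1: → [15,18); WM=12
i=10 t=15 v=4: → [15,18); WM=12
i=11 t=16 v=4: → [15,19); WM=13
i=12 t=18 v=6: → [15,21); WM=15
i=13 t=15 v=1: → [15,21); WM=15
i=14 t=20 v=7: → [15,23); WM=17
i=15 t=22 v=8: → [15,25); WM=19
i=16 t=23 v=7: → [15,26); WM=20
i=17 t=19 v=8: DROP (t<20-0); WM=20
i=18 t=24 v=3: → [15,27); WM=21
i=19 t=21 v=8: → [15,27); WM=21
i=20 t=20 v=2: DROP (t<21-0); WM=21
i=21 t=24 v=4: → [15,27); WM=21
i=22 t=24 v=6: → [15,27); WM=21

17 20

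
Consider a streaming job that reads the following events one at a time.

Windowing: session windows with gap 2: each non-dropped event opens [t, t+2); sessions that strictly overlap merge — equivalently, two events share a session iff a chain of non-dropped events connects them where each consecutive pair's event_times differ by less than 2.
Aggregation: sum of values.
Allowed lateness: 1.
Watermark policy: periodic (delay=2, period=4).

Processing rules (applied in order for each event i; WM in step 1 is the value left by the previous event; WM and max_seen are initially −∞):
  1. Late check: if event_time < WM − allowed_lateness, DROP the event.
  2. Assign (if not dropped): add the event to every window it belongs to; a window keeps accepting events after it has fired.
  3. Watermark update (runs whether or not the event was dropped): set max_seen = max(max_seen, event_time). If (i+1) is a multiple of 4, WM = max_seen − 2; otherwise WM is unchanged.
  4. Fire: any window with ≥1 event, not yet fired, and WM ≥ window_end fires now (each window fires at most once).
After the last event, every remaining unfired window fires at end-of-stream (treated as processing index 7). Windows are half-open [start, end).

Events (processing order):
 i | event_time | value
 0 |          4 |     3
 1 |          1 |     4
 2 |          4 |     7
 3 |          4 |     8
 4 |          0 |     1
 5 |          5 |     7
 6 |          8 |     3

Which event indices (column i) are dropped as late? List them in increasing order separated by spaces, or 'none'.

4

i=0 t=4 v=3: → [4,6); WM=−∞
i=1 t=1 v=4: → [1,3); WM=−∞
i=2 t=4 v=7: → [4,6); WM=−∞
i=3 t=4 v=8: → [4,6); WM=2
i=4 t=0 v=1: DROP (t<2-1); WM=2
i=5 t=5 v=7: → [4,7); WM=2
i=6 t=8 v=3: → [8,10); WM=2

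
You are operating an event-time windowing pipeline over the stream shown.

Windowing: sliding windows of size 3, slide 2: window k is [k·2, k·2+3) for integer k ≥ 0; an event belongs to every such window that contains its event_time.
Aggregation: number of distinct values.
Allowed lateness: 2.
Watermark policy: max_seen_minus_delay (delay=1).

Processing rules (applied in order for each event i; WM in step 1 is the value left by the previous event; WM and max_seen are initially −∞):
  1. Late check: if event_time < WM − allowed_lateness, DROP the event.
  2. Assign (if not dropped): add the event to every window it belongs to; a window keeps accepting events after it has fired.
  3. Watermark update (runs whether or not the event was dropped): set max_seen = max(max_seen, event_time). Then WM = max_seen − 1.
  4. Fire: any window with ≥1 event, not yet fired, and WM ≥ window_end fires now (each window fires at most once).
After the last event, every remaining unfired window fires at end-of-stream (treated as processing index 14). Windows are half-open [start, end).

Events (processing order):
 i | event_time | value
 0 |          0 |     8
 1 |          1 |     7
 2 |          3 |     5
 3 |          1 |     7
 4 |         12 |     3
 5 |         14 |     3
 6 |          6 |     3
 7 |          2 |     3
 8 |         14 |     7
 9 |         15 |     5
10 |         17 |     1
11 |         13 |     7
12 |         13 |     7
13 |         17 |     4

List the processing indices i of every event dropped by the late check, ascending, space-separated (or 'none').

i=0 t=0 v=8: → [0,3); WM=-1
i=1 t=1 v=7: → [0,3); WM=0
i=2 t=3 v=5: → [2,5); WM=2
i=3 t=1 v=7: → [0,3); WM=2
i=4 t=12 v=3: → [12,15),[10,13); WM=11; [0,3) fires=2 [2,5) fires=1
i=5 t=14 v=3: → [14,17),[12,15); WM=13; [10,13) fires=1
i=6 t=6 v=3: DROP (t<13-2); WM=13
i=7 t=2 v=3: DROP (t<13-2); WM=13
i=8 t=14 v=7: → [14,17),[12,15); WM=13
i=9 t=15 v=5: → [14,17); WM=14
i=10 t=17 v=1: → [16,19); WM=16; [12,15) fires=2
i=11 t=13 v=7: DROP (t<16-2); WM=16
i=12 t=13 v=7: DROP (t<16-2); WM=16
i=13 t=17 v=4: → [16,19); WM=16

6 7 11 12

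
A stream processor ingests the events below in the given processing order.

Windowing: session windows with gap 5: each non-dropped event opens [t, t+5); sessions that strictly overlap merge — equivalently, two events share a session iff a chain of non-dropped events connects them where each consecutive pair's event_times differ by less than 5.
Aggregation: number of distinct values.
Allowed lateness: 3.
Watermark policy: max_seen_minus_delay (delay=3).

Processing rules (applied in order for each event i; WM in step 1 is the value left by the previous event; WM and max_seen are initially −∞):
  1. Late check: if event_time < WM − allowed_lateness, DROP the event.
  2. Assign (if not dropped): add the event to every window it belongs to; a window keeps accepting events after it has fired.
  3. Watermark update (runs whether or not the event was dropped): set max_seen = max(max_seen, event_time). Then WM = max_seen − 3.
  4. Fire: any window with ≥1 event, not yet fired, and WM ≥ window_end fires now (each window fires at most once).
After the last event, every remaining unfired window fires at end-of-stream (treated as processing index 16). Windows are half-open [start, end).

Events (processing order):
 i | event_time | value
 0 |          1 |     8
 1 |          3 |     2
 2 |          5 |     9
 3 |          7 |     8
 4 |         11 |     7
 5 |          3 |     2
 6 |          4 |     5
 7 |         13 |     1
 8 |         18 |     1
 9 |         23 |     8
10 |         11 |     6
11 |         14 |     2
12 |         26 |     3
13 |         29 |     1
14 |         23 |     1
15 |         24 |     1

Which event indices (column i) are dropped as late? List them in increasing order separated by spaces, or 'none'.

5 6 10 11

i=0 t=1 v=8: → [1,6); WM=-2
i=1 t=3 v=2: → [1,8); WM=0
i=2 t=5 v=9: → [1,10); WM=2
i=3 t=7 v=8: → [1,12); WM=4
i=4 t=11 v=7: → [1,16); WM=8
i=5 t=3 v=2: DROP (t<8-3); WM=8
i=6 t=4 v=5: DROP (t<8-3); WM=8
i=7 t=13 v=1: → [1,18); WM=10
i=8 t=18 v=1: → [18,23); WM=15
i=9 t=23 v=8: → [23,28); WM=20
i=10 t=11 v=6: DROP (t<20-3); WM=20
i=11 t=14 v=2: DROP (t<20-3); WM=20
i=12 t=26 v=3: → [23,31); WM=23
i=13 t=29 v=1: → [23,34); WM=26
i=14 t=23 v=1: → [23,34); WM=26
i=15 t=24 v=1: → [23,34); WM=26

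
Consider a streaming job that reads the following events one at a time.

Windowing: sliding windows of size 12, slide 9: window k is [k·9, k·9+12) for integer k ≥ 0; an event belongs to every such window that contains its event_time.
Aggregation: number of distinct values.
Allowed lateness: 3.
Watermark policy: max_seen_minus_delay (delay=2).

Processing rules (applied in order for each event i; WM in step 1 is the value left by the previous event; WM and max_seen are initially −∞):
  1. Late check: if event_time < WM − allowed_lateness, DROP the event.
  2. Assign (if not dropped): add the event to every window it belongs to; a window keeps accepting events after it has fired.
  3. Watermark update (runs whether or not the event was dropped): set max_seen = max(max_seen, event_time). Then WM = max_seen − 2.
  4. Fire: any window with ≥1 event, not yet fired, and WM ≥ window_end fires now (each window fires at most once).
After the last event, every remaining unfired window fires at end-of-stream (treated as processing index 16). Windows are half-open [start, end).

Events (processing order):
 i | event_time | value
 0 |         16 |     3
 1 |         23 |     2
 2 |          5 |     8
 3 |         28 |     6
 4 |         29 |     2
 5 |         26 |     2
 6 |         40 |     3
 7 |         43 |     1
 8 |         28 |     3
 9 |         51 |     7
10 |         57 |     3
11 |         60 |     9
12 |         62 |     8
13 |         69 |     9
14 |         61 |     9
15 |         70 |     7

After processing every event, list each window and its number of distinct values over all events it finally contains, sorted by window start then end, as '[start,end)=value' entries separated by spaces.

i=0 t=16 v=3: → [9,21); WM=14
i=1 t=23 v=2: → [18,30); WM=21; [9,21) fires=1
i=2 t=5 v=8: DROP (t<21-3); WM=21
i=3 t=28 v=6: → [27,39),[18,30); WM=26
i=4 t=29 v=2: → [27,39),[18,30); WM=27
i=5 t=26 v=2: → [18,30); WM=27
i=6 t=40 v=3: → [36,48); WM=38; [18,30) fires=2
i=7 t=43 v=1: → [36,48); WM=41; [27,39) fires=2
i=8 t=28 v=3: DROP (t<41-3); WM=41
i=9 t=51 v=7: → [45,57); WM=49; [36,48) fires=2
i=10 t=57 v=3: → [54,66); WM=55
i=11 t=60 v=9: → [54,66); WM=58; [45,57) fires=1
i=12 t=62 v=8: → [54,66); WM=60
i=13 t=69 v=9: → [63,75); WM=67; [54,66) fires=3
i=14 t=61 v=9: DROP (t<67-3); WM=67
i=15 t=70 v=7: → [63,75); WM=68

[9,21)=1 [18,30)=2 [27,39)=2 [36,48)=2 [45,57)=1 [54,66)=3 [63,75)=2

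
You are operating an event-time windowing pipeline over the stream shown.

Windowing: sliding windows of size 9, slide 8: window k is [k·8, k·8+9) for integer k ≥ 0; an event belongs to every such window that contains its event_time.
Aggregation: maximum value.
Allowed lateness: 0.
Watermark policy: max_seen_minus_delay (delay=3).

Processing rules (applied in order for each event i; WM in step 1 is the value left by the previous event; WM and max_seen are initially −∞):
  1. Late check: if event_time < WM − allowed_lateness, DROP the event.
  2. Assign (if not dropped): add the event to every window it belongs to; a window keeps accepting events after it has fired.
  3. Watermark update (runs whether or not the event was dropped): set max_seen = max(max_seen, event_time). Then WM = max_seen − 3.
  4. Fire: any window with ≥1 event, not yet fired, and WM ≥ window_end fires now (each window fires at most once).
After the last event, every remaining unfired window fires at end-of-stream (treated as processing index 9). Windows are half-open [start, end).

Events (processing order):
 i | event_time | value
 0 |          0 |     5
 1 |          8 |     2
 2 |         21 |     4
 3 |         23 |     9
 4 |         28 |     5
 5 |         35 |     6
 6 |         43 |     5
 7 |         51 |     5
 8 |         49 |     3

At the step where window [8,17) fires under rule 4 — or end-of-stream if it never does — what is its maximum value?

2

i=0 t=0 v=5: → [0,9); WM=-3
i=1 t=8 v=2: → [8,17),[0,9); WM=5
i=2 t=21 v=4: → [16,25); WM=18; [0,9) fires=5 [8,17) fires=2
i=3 t=23 v=9: → [16,25); WM=20
i=4 t=28 v=5: → [24,33); WM=25; [16,25) fires=9
i=5 t=35 v=6: → [32,41); WM=32
i=6 t=43 v=5: → [40,49); WM=40; [24,33) fires=5
i=7 t=51 v=5: → [48,57); WM=48; [32,41) fires=6
i=8 t=49 v=3: → [48,57); WM=48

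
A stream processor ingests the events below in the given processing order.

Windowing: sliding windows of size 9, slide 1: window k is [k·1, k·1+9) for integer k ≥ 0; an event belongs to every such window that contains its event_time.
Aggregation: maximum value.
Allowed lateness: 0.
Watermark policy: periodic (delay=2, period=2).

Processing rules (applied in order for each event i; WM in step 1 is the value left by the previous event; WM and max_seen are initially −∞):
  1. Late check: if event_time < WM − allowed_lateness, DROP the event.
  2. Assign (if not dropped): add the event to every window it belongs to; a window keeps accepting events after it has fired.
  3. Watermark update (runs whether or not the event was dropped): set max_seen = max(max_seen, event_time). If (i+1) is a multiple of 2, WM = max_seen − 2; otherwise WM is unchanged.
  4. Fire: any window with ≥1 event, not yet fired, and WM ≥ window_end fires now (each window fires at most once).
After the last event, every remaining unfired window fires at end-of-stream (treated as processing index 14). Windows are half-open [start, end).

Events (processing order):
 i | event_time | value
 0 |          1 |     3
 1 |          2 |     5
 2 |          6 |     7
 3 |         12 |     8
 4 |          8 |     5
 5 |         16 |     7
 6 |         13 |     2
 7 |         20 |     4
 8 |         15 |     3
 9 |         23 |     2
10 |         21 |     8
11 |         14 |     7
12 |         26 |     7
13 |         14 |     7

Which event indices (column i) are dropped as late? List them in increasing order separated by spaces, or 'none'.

4 6 8 11 13

i=0 t=1 v=3: → [1,10),[0,9); WM=−∞
i=1 t=2 v=5: → [2,11),[1,10),[0,9); WM=0
i=2 t=6 v=7: → [6,15),[5,14),[4,13),[3,12),[2,11),[1,10),[0,9); WM=0
i=3 t=12 v=8: → [12,21),[11,20),[10,19),[9,18),[8,17),[7,16),[6,15),[5,14),[4,13); WM=10; [0,9) fires=7 [1,10) fires=7
i=4 t=8 v=5: DROP (t<10-0); WM=10
i=5 t=16 v=7: → [16,25),[15,24),[14,23),[13,22),[12,21),[11,20),[10,19),[9,18),[8,17); WM=14; [2,11) fires=7 [3,12) fires=7 [4,13) fires=8 [5,14) fires=8
i=6 t=13 v=2: DROP (t<14-0); WM=14
i=7 t=20 v=4: → [20,29),[19,28),[18,27),[17,26),[16,25),[15,24),[14,23),[13,22),[12,21); WM=18; [6,15) fires=8 [7,16) fires=8 [8,17) fires=8 [9,18) fires=8
i=8 t=15 v=3: DROP (t<18-0); WM=18
i=9 t=23 v=2: → [23,32),[22,31),[21,30),[20,29),[19,28),[18,27),[17,26),[16,25),[15,24); WM=21; [10,19) fires=8 [11,20) fires=8 [12,21) fires=8
i=10 t=21 v=8: → [21,30),[20,29),[19,28),[18,27),[17,26),[16,25),[15,24),[14,23),[13,22); WM=21
i=11 t=14 v=7: DROP (t<21-0); WM=21
i=12 t=26 v=7: → [26,35),[25,34),[24,33),[23,32),[22,31),[21,30),[20,29),[19,28),[18,27); WM=21
i=13 t=14 v=7: DROP (t<21-0); WM=24; [13,22) fires=8 [14,23) fires=8 [15,24) fires=8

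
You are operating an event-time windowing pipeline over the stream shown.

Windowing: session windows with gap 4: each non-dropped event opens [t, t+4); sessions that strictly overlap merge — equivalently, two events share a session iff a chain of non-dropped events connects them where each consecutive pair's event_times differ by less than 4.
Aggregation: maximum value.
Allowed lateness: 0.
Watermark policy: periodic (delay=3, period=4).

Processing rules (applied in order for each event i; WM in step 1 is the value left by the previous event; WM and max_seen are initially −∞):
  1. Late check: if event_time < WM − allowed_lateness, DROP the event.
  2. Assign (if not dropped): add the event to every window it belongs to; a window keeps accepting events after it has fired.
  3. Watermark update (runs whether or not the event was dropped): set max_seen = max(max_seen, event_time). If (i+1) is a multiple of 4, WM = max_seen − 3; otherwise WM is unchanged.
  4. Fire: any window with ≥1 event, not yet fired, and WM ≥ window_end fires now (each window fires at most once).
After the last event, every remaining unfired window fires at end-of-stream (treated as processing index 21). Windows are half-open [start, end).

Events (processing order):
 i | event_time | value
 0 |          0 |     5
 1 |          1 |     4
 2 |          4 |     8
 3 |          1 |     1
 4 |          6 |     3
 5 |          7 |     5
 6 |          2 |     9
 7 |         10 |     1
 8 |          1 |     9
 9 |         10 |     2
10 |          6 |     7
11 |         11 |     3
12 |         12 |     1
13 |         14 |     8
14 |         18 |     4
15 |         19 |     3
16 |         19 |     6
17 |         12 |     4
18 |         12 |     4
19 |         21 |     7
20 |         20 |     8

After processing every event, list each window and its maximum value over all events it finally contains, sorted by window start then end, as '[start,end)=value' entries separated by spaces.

[0,18)=9 [18,25)=8

i=0 t=0 v=5: → [0,4); WM=−∞
i=1 t=1 v=4: → [0,5); WM=−∞
i=2 t=4 v=8: → [0,8); WM=−∞
i=3 t=1 v=1: → [0,8); WM=1
i=4 t=6 v=3: → [0,10); WM=1
i=5 t=7 v=5: → [0,11); WM=1
i=6 t=2 v=9: → [0,11); WM=1
i=7 t=10 v=1: → [0,14); WM=7
i=8 t=1 v=9: DROP (t<7-0); WM=7
i=9 t=10 v=2: → [0,14); WM=7
i=10 t=6 v=7: DROP (t<7-0); WM=7
i=11 t=11 v=3: → [0,15); WM=8
i=12 t=12 v=1: → [0,16); WM=8
i=13 t=14 v=8: → [0,18); WM=8
i=14 t=18 v=4: → [18,22); WM=8
i=15 t=19 v=3: → [18,23); WM=16
i=16 t=19 v=6: → [18,23); WM=16
i=17 t=12 v=4: DROP (t<16-0); WM=16
i=18 t=12 v=4: DROP (t<16-0); WM=16
i=19 t=21 v=7: → [18,25); WM=18
i=20 t=20 v=8: → [18,25); WM=18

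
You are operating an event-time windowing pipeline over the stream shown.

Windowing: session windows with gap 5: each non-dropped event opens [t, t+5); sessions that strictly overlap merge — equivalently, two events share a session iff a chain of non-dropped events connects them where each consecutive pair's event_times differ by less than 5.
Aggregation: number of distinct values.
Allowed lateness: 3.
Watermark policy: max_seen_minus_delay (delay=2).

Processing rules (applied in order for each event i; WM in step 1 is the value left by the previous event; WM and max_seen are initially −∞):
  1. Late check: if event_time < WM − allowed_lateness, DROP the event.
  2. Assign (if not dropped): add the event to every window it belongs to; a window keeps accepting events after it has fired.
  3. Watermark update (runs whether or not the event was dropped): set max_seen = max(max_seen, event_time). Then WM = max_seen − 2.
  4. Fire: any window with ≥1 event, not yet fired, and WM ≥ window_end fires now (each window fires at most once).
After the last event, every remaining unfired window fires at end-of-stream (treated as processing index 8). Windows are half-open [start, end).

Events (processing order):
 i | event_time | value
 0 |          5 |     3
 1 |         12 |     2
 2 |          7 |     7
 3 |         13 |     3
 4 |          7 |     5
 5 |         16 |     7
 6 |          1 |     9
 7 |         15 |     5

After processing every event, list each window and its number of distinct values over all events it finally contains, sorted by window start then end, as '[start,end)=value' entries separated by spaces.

[5,12)=2 [12,21)=4

i=0 t=5 v=3: → [5,10); WM=3
i=1 t=12 v=2: → [12,17); WM=10
i=2 t=7 v=7: → [5,12); WM=10
i=3 t=13 v=3: → [12,18); WM=11
i=4 t=7 v=5: DROP (t<11-3); WM=11
i=5 t=16 v=7: → [12,21); WM=14
i=6 t=1 v=9: DROP (t<14-3); WM=14
i=7 t=15 v=5: → [12,21); WM=14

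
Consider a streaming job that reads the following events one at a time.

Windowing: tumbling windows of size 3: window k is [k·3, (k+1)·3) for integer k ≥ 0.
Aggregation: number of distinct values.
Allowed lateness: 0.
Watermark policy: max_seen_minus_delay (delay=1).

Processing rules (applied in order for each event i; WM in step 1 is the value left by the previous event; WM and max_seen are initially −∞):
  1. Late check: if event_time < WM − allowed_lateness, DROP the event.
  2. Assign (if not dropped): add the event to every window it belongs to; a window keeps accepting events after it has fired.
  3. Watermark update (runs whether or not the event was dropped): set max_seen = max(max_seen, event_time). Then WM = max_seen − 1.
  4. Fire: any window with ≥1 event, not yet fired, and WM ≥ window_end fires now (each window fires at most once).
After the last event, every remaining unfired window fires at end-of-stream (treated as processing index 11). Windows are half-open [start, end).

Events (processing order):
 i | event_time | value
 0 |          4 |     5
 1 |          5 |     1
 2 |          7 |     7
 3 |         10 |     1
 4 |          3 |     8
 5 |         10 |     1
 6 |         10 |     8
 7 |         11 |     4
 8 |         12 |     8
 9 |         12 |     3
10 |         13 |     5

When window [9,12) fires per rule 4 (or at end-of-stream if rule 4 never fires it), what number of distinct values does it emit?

i=0 t=4 v=5: → [3,6); WM=3
i=1 t=5 v=1: → [3,6); WM=4
i=2 t=7 v=7: → [6,9); WM=6; [3,6) fires=2
i=3 t=10 v=1: → [9,12); WM=9; [6,9) fires=1
i=4 t=3 v=8: DROP (t<9-0); WM=9
i=5 t=10 v=1: → [9,12); WM=9
i=6 t=10 v=8: → [9,12); WM=9
i=7 t=11 v=4: → [9,12); WM=10
i=8 t=12 v=8: → [12,15); WM=11
i=9 t=12 v=3: → [12,15); WM=11
i=10 t=13 v=5: → [12,15); WM=12; [9,12) fires=3

3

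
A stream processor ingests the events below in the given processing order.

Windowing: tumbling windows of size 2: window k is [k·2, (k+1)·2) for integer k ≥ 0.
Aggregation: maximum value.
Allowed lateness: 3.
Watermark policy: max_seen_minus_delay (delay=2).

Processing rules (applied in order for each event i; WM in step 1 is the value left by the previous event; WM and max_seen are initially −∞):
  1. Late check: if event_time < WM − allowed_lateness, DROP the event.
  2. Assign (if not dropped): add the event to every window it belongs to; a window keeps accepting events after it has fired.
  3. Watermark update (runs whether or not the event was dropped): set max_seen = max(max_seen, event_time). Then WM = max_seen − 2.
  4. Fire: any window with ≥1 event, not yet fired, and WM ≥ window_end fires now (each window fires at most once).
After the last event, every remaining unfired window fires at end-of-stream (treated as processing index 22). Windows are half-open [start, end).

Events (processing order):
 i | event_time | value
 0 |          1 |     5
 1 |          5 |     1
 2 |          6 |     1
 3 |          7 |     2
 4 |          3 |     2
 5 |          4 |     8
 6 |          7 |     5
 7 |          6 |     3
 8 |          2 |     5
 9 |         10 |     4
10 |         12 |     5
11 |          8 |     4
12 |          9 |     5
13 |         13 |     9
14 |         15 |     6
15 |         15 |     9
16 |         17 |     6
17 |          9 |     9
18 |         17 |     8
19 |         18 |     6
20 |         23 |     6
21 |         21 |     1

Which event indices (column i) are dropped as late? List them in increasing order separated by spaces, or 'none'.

17

i=0 t=1 v=5: → [0,2); WM=-1
i=1 t=5 v=1: → [4,6); WM=3; [0,2) fires=5
i=2 t=6 v=1: → [6,8); WM=4
i=3 t=7 v=2: → [6,8); WM=5
i=4 t=3 v=2: → [2,4); WM=5; [2,4) fires=2
i=5 t=4 v=8: → [4,6); WM=5
i=6 t=7 v=5: → [6,8); WM=5
i=7 t=6 v=3: → [6,8); WM=5
i=8 t=2 v=5: → [2,4); WM=5
i=9 t=10 v=4: → [10,12); WM=8; [4,6) fires=8 [6,8) fires=5
i=10 t=12 v=5: → [12,14); WM=10
i=11 t=8 v=4: → [8,10); WM=10; [8,10) fires=4
i=12 t=9 v=5: → [8,10); WM=10
i=13 t=13 v=9: → [12,14); WM=11
i=14 t=15 v=6: → [14,16); WM=13; [10,12) fires=4
i=15 t=15 v=9: → [14,16); WM=13
i=16 t=17 v=6: → [16,18); WM=15; [12,14) fires=9
i=17 t=9 v=9: DROP (t<15-3); WM=15
i=18 t=17 v=8: → [16,18); WM=15
i=19 t=18 v=6: → [18,20); WM=16; [14,16) fires=9
i=20 t=23 v=6: → [22,24); WM=21; [16,18) fires=8 [18,20) fires=6
i=21 t=21 v=1: → [20,22); WM=21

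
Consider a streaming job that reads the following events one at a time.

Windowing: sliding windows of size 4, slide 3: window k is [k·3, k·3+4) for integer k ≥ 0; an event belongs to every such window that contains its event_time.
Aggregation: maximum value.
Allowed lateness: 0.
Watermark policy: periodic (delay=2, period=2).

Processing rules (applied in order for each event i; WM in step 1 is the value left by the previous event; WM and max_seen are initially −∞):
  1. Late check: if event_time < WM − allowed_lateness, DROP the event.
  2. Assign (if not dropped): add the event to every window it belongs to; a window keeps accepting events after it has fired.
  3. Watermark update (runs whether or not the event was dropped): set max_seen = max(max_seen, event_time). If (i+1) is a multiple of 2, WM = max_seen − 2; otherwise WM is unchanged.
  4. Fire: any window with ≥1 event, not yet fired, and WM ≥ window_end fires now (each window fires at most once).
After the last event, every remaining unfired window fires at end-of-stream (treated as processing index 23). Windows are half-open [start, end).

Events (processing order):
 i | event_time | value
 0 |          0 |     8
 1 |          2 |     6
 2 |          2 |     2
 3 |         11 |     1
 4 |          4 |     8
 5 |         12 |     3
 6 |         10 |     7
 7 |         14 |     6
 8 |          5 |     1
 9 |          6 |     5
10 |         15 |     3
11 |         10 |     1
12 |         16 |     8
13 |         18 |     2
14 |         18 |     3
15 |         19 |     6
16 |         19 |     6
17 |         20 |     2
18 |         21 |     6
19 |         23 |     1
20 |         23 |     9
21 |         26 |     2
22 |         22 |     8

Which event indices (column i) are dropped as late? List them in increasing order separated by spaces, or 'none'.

i=0 t=0 v=8: → [0,4); WM=−∞
i=1 t=2 v=6: → [0,4); WM=0
i=2 t=2 v=2: → [0,4); WM=0
i=3 t=11 v=1: → [9,13); WM=9; [0,4) fires=8
i=4 t=4 v=8: DROP (t<9-0); WM=9
i=5 t=12 v=3: → [12,16),[9,13); WM=10
i=6 t=10 v=7: → [9,13); WM=10
i=7 t=14 v=6: → [12,16); WM=12
i=8 t=5 v=1: DROP (t<12-0); WM=12
i=9 t=6 v=5: DROP (t<12-0); WM=12
i=10 t=15 v=3: → [15,19),[12,16); WM=12
i=11 t=10 v=1: DROP (t<12-0); WM=13; [9,13) fires=7
i=12 t=16 v=8: → [15,19); WM=13
i=13 t=18 v=2: → [18,22),[15,19); WM=16; [12,16) fires=6
i=14 t=18 v=3: → [18,22),[15,19); WM=16
i=15 t=19 v=6: → [18,22); WM=17
i=16 t=19 v=6: → [18,22); WM=17
i=17 t=20 v=2: → [18,22); WM=18
i=18 t=21 v=6: → [21,25),[18,22); WM=18
i=19 t=23 v=1: → [21,25); WM=21; [15,19) fires=8
i=20 t=23 v=9: → [21,25); WM=21
i=21 t=26 v=2: → [24,28); WM=24; [18,22) fires=6
i=22 t=22 v=8: DROP (t<24-0); WM=24

4 8 9 11 22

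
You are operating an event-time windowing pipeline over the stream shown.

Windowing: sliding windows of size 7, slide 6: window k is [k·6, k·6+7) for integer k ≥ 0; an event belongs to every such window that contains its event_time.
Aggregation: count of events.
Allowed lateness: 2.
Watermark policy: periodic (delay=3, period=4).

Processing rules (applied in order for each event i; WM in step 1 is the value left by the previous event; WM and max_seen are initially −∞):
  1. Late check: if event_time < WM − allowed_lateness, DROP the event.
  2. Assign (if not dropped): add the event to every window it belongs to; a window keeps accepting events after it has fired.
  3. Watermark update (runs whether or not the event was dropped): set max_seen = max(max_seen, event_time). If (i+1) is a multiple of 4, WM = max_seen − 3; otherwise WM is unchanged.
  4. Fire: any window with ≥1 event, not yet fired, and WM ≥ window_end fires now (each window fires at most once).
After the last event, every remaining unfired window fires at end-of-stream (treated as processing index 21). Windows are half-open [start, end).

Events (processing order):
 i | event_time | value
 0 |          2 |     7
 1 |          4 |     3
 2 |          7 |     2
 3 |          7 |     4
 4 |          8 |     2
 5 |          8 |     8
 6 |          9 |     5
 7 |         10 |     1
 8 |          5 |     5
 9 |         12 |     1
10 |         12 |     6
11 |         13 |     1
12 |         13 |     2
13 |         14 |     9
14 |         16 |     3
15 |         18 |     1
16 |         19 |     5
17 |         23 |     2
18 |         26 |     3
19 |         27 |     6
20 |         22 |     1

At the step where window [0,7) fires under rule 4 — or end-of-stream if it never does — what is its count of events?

i=0 t=2 v=7: → [0,7); WM=−∞
i=1 t=4 v=3: → [0,7); WM=−∞
i=2 t=7 v=2: → [6,13); WM=−∞
i=3 t=7 v=4: → [6,13); WM=4
i=4 t=8 v=2: → [6,13); WM=4
i=5 t=8 v=8: → [6,13); WM=4
i=6 t=9 v=5: → [6,13); WM=4
i=7 t=10 v=1: → [6,13); WM=7; [0,7) fires=2
i=8 t=5 v=5: → [0,7); WM=7
i=9 t=12 v=1: → [12,19),[6,13); WM=7
i=10 t=12 v=6: → [12,19),[6,13); WM=7
i=11 t=13 v=1: → [12,19); WM=10
i=12 t=13 v=2: → [12,19); WM=10
i=13 t=14 v=9: → [12,19); WM=10
i=14 t=16 v=3: → [12,19); WM=10
i=15 t=18 v=1: → [18,25),[12,19); WM=15; [6,13) fires=8
i=16 t=19 v=5: → [18,25); WM=15
i=17 t=23 v=2: → [18,25); WM=15
i=18 t=26 v=3: → [24,31); WM=15
i=19 t=27 v=6: → [24,31); WM=24; [12,19) fires=7
i=20 t=22 v=1: → [18,25); WM=24

2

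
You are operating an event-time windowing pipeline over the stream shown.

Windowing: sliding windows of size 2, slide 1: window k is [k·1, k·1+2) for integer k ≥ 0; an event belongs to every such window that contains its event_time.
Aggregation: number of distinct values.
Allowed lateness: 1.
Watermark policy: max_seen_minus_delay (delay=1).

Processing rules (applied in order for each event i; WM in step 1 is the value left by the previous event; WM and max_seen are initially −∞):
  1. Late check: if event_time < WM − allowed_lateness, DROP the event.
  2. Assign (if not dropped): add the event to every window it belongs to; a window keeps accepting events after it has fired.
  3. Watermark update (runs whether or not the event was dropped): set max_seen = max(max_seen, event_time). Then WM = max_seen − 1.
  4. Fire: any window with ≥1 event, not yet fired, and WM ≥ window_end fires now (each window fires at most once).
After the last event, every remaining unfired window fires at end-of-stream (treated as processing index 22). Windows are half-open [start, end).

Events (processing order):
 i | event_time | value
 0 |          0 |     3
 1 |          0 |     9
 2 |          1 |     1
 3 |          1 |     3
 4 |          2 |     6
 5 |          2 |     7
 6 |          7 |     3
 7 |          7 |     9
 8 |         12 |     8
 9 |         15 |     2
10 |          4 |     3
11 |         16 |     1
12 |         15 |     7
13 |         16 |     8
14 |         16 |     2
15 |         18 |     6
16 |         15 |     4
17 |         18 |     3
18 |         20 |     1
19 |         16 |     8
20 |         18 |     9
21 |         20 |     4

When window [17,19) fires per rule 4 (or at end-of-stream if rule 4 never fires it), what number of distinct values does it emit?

2

i=0 t=0 v=3: → [0,2); WM=-1
i=1 t=0 v=9: → [0,2); WM=-1
i=2 t=1 v=1: → [1,3),[0,2); WM=0
i=3 t=1 v=3: → [1,3),[0,2); WM=0
i=4 t=2 v=6: → [2,4),[1,3); WM=1
i=5 t=2 v=7: → [2,4),[1,3); WM=1
i=6 t=7 v=3: → [7,9),[6,8); WM=6; [0,2) fires=3 [1,3) fires=4 [2,4) fires=2
i=7 t=7 v=9: → [7,9),[6,8); WM=6
i=8 t=12 v=8: → [12,14),[11,13); WM=11; [6,8) fires=2 [7,9) fires=2
i=9 t=15 v=2: → [15,17),[14,16); WM=14; [11,13) fires=1 [12,14) fires=1
i=10 t=4 v=3: DROP (t<14-1); WM=14
i=11 t=16 v=1: → [16,18),[15,17); WM=15
i=12 t=15 v=7: → [15,17),[14,16); WM=15
i=13 t=16 v=8: → [16,18),[15,17); WM=15
i=14 t=16 v=2: → [16,18),[15,17); WM=15
i=15 t=18 v=6: → [18,20),[17,19); WM=17; [14,16) fires=2 [15,17) fires=4
i=16 t=15 v=4: DROP (t<17-1); WM=17
i=17 t=18 v=3: → [18,20),[17,19); WM=17
i=18 t=20 v=1: → [20,22),[19,21); WM=19; [16,18) fires=3 [17,19) fires=2
i=19 t=16 v=8: DROP (t<19-1); WM=19
i=20 t=18 v=9: → [18,20),[17,19); WM=19
i=21 t=20 v=4: → [20,22),[19,21); WM=19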